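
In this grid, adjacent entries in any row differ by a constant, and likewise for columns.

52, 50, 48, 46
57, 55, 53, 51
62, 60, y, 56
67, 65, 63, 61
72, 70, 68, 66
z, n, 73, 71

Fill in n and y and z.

Along each row the entries change by -2 per step; down each column they change by 5.
Row 6: from 73 at column 3, stepping by -2 to column 2 gives 75.
Row 3: from 62 at column 1, stepping by -2 to column 3 gives 58.
Row 6: from 73 at column 3, stepping by -2 to column 1 gives 77.

n = 75, y = 58, z = 77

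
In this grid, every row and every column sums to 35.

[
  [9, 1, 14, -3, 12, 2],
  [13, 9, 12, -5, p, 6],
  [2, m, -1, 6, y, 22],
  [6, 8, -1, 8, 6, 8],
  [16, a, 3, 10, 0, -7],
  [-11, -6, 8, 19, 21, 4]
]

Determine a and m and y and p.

a = 13, m = 10, y = -4, p = 0

Row 5 has 16 + 3 + 10 + 0 − 7 = 22; the blank must be 35 − 22 = 13.
Column 2 has 1 + 9 + 8 + 13 − 6 = 25; the blank must be 35 − 25 = 10.
Row 3 has 2 + 10 − 1 + 6 + 22 = 39; the blank must be 35 − 39 = -4.
Row 2 has 13 + 9 + 12 − 5 + 6 = 35; the blank must be 35 − 35 = 0.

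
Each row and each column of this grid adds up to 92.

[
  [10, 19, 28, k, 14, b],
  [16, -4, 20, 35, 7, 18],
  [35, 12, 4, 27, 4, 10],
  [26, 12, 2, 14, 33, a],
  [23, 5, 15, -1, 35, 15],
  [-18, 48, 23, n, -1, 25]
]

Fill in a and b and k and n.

The known cells in row 6 total 77, leaving 92 − 77 = 15 for the blank.
The known cells in column 4 total 90, leaving 92 − 90 = 2 for the blank.
The known cells in row 4 total 87, leaving 92 − 87 = 5 for the blank.
The known cells in row 1 total 73, leaving 92 − 73 = 19 for the blank.

a = 5, b = 19, k = 2, n = 15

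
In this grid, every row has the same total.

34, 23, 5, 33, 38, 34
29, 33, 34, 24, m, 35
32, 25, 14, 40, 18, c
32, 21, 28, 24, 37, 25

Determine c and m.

c = 38, m = 12

The complete rows each total 167.
Row 3 is missing 167 − 129 = 38 (since 32 + 25 + 14 + 40 + 18 = 129).
Row 2 is missing 167 − 155 = 12 (since 29 + 33 + 34 + 24 + 35 = 155).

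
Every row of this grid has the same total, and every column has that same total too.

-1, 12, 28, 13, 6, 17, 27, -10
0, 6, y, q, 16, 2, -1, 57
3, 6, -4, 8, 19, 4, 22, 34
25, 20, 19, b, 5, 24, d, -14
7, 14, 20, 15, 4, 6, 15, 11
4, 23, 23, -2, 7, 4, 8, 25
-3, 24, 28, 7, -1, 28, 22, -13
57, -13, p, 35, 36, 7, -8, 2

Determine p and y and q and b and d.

p = -24, y = 2, q = 10, b = 6, d = 7

Rows 1 and 3 both sum to 92, so that's the common total.
Row 8 has 57 − 13 + 35 + 36 + 7 − 8 + 2 = 116; the blank must be 92 − 116 = -24.
Column 3 has 28 − 4 + 19 + 20 + 23 + 28 − 24 = 90; the blank must be 92 − 90 = 2.
Column 7 has 27 − 1 + 22 + 15 + 8 + 22 − 8 = 85; the blank must be 92 − 85 = 7.
Row 4 has 25 + 20 + 19 + 5 + 24 + 7 − 14 = 86; the blank must be 92 − 86 = 6.
Row 2 has 0 + 6 + 2 + 16 + 2 − 1 + 57 = 82; the blank must be 92 − 82 = 10.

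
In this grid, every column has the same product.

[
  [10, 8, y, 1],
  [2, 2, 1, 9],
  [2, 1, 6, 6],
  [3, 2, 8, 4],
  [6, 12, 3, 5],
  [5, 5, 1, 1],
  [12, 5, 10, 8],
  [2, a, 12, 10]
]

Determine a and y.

a = 9, y = 5

Columns 1 and 4 each multiply to 86400, so every column has product 86400.
Column 2: 8×2×1×2×12×5×5 = 9600, so the missing entry is 86400 ÷ 9600 = 9.
Column 3: 1×6×8×3×1×10×12 = 17280, so the missing entry is 86400 ÷ 17280 = 5.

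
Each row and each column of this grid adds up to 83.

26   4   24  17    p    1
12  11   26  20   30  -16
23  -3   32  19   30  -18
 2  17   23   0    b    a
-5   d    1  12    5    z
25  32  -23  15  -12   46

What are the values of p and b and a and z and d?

p = 11, b = 19, a = 22, z = 48, d = 22

Row 1: 26 + 4 + 24 + 17 + 1 = 72, so its missing entry is 83 − 72 = 11.
Column 5: 11 + 30 + 30 + 5 − 12 = 64, so its missing entry is 83 − 64 = 19.
Column 2: 4 + 11 − 3 + 17 + 32 = 61, so its missing entry is 83 − 61 = 22.
Row 5: -5 + 22 + 1 + 12 + 5 = 35, so its missing entry is 83 − 35 = 48.
Row 4: 2 + 17 + 23 + 0 + 19 = 61, so its missing entry is 83 − 61 = 22.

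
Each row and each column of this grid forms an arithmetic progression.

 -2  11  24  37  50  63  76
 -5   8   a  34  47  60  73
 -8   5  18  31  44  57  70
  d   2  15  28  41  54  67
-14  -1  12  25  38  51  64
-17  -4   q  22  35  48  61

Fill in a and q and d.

Along each row the entries change by 13 per step; down each column they change by -3.
Row 2: from -5 at column 1, stepping by 13 to column 3 gives 21.
Row 6: from -17 at column 1, stepping by 13 to column 3 gives 9.
Row 4: from 2 at column 2, stepping by 13 to column 1 gives -11.

a = 21, q = 9, d = -11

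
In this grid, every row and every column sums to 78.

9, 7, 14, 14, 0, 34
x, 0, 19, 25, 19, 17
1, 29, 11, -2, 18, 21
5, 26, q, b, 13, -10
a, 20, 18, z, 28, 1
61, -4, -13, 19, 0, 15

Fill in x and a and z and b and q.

x = -2, a = 4, z = 7, b = 15, q = 29

The known cells in row 2 total 80, leaving 78 − 80 = -2 for the blank.
The known cells in column 1 total 74, leaving 78 − 74 = 4 for the blank.
The known cells in row 5 total 71, leaving 78 − 71 = 7 for the blank.
The known cells in column 4 total 63, leaving 78 − 63 = 15 for the blank.
The known cells in row 4 total 49, leaving 78 − 49 = 29 for the blank.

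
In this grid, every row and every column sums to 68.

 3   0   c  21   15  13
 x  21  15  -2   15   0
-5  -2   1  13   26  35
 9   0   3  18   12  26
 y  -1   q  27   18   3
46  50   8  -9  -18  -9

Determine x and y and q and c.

x = 19, y = -4, q = 25, c = 16

The known cells in row 2 total 49, leaving 68 − 49 = 19 for the blank.
The known cells in row 1 total 52, leaving 68 − 52 = 16 for the blank.
The known cells in column 1 total 72, leaving 68 − 72 = -4 for the blank.
The known cells in row 5 total 43, leaving 68 − 43 = 25 for the blank.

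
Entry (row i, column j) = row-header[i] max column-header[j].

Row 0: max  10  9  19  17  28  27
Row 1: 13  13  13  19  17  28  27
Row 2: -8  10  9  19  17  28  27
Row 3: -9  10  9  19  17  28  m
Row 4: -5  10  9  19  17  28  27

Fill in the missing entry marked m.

27

max(-9, 27) = 27.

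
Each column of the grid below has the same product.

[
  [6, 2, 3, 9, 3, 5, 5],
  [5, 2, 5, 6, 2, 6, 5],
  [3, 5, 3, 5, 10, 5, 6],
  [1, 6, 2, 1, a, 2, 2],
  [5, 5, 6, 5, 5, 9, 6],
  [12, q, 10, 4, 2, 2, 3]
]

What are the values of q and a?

Columns 1 and 6 each multiply to 5400, so every column has product 5400.
Column 2: 2×2×5×6×5 = 600, so the missing entry is 5400 ÷ 600 = 9.
Column 5: 3×2×10×5×2 = 600, so the missing entry is 5400 ÷ 600 = 9.

q = 9, a = 9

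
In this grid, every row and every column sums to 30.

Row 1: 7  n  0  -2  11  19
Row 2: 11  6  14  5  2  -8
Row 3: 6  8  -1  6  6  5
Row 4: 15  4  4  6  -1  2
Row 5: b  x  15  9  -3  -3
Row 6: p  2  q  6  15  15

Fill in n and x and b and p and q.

n = -5, x = 15, b = -3, p = -6, q = -2

Row 1 has 7 + 0 − 2 + 11 + 19 = 35; the blank must be 30 − 35 = -5.
Column 2 has -5 + 6 + 8 + 4 + 2 = 15; the blank must be 30 − 15 = 15.
Row 5 has 15 + 15 + 9 − 3 − 3 = 33; the blank must be 30 − 33 = -3.
Column 1 has 7 + 11 + 6 + 15 − 3 = 36; the blank must be 30 − 36 = -6.
Row 6 has -6 + 2 + 6 + 15 + 15 = 32; the blank must be 30 − 32 = -2.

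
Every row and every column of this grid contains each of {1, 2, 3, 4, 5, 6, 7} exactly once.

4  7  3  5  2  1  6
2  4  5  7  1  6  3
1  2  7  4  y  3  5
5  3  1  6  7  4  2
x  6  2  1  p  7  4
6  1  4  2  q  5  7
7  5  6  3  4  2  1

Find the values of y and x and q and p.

At (row 3, col 5): row 3 already has {1, 2, 3, 4, 5, 7}, so the value is 6.
Cell (5,1): column 1 already has {1, 2, 4, 5, 6, 7} → 3.
Cell (5,5): row 5 already has {1, 2, 3, 4, 6, 7} → 5.
At (row 6, col 5): row 6 already has {1, 2, 4, 5, 6, 7}, so the value is 3.

y = 6, x = 3, q = 3, p = 5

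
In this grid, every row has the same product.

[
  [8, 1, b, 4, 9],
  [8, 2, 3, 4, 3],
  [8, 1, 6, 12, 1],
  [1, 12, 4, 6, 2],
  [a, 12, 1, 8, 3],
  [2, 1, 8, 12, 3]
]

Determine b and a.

Rows 3 and 6 each multiply to 576, so every row has product 576.
Row 1: 8×1×4×9 = 288, so the missing entry is 576 ÷ 288 = 2.
Row 5: 12×1×8×3 = 288, so the missing entry is 576 ÷ 288 = 2.

b = 2, a = 2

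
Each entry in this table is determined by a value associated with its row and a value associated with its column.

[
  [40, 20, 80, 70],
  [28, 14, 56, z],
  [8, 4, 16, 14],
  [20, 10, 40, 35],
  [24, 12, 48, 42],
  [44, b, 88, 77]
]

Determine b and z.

Each row is a constant multiple of every other row — this is a multiplication table with the headers hidden.
Row 6 is 44/40 = 11/10 times row 1, so its entry in column 2 is 20 × 11/10 = 22.
Row 2 is 28/40 = 7/10 times row 1, so its entry in column 4 is 70 × 7/10 = 49.

b = 22, z = 49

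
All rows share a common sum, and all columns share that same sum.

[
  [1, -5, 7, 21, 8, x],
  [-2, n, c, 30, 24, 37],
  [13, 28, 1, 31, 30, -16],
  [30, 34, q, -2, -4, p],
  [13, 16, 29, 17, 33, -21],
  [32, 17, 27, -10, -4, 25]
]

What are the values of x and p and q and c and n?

x = 55, p = 7, q = 22, c = 1, n = -3

Rows 3 and 5 both sum to 87, so that's the common total.
Column 2 has -5 + 28 + 34 + 16 + 17 = 90; the blank must be 87 − 90 = -3.
Row 2 has -2 − 3 + 30 + 24 + 37 = 86; the blank must be 87 − 86 = 1.
Row 1 has 1 − 5 + 7 + 21 + 8 = 32; the blank must be 87 − 32 = 55.
Column 3 has 7 + 1 + 1 + 29 + 27 = 65; the blank must be 87 − 65 = 22.
Row 4 has 30 + 34 + 22 − 2 − 4 = 80; the blank must be 87 − 80 = 7.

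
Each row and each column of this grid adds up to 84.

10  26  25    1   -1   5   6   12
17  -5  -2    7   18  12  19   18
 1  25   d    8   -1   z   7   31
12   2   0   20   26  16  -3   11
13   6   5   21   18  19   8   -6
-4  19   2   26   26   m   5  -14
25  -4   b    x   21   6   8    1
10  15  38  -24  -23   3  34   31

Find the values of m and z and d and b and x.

The known cells in row 6 total 60, leaving 84 − 60 = 24 for the blank.
The known cells in column 6 total 85, leaving 84 − 85 = -1 for the blank.
The known cells in row 3 total 70, leaving 84 − 70 = 14 for the blank.
The known cells in column 3 total 82, leaving 84 − 82 = 2 for the blank.
The known cells in row 7 total 59, leaving 84 − 59 = 25 for the blank.

m = 24, z = -1, d = 14, b = 2, x = 25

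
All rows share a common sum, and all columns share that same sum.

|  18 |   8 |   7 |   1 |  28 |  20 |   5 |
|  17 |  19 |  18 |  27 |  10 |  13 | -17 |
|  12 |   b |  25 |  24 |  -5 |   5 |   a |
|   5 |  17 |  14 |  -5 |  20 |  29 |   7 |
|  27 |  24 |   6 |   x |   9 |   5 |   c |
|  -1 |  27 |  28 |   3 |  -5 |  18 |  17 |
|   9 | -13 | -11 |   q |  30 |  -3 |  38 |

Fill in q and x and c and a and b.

q = 37, x = 0, c = 16, a = 21, b = 5

Rows 1 and 2 both sum to 87, so that's the common total.
The known cells in column 2 total 82, leaving 87 − 82 = 5 for the blank.
The known cells in row 3 total 66, leaving 87 − 66 = 21 for the blank.
The known cells in column 7 total 71, leaving 87 − 71 = 16 for the blank.
The known cells in row 5 total 87, leaving 87 − 87 = 0 for the blank.
The known cells in row 7 total 50, leaving 87 − 50 = 37 for the blank.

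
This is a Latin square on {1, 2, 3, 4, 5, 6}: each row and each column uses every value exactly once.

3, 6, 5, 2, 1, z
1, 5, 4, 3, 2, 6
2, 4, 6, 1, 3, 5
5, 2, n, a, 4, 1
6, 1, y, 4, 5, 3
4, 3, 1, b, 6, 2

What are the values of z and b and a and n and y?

z = 4, b = 5, a = 6, n = 3, y = 2

For row 5, column 3: row 5 already has {1, 3, 4, 5, 6}; that leaves 2.
For row 1, column 6: row 1 already has {1, 2, 3, 5, 6}; that leaves 4.
For row 6, column 4: row 6 already has {1, 2, 3, 4, 6}; that leaves 5.
Cell (4,4): column 4 already has {1, 2, 3, 4, 5} → 6.
For row 4, column 3: row 4 already has {1, 2, 4, 5, 6}; that leaves 3.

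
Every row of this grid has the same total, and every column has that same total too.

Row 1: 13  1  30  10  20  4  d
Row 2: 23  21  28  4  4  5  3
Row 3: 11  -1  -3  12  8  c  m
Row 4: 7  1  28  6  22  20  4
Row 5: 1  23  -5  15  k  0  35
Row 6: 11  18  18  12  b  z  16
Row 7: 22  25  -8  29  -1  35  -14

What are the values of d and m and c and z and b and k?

Rows 2 and 4 both sum to 88, so that's the common total.
The known cells in row 5 total 69, leaving 88 − 69 = 19 for the blank.
The known cells in column 5 total 72, leaving 88 − 72 = 16 for the blank.
The known cells in row 6 total 91, leaving 88 − 91 = -3 for the blank.
The known cells in row 1 total 78, leaving 88 − 78 = 10 for the blank.
The known cells in column 7 total 54, leaving 88 − 54 = 34 for the blank.
The known cells in row 3 total 61, leaving 88 − 61 = 27 for the blank.

d = 10, m = 34, c = 27, z = -3, b = 16, k = 19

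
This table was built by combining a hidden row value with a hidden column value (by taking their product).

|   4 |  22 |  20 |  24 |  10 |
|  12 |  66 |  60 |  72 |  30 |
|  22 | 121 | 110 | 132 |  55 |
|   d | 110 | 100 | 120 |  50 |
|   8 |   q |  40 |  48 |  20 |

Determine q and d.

Each row is a constant multiple of every other row — this is a multiplication table with the headers hidden.
Row 5 is 48/24 = 2/1 times row 1, so its entry in column 2 is 22 × 2/1 = 44.
Row 4 is 120/24 = 5/1 times row 1, so its entry in column 1 is 4 × 5/1 = 20.

q = 44, d = 20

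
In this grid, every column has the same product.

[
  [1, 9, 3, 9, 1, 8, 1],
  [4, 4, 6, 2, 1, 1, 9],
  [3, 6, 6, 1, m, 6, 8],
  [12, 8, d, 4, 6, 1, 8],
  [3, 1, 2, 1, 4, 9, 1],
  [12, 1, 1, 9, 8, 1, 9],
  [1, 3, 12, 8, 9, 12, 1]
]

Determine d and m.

Columns 1 and 7 each multiply to 5184, so every column has product 5184.
Column 3: 3×6×6×2×1×12 = 2592, so the missing entry is 5184 ÷ 2592 = 2.
Column 5: 1×1×6×4×8×9 = 1728, so the missing entry is 5184 ÷ 1728 = 3.

d = 2, m = 3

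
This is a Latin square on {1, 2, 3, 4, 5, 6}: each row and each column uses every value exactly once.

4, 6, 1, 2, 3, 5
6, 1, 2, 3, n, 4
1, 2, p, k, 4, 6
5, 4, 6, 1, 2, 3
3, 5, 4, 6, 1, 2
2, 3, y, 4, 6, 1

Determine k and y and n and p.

At (row 3, col 4): column 4 already has {1, 2, 3, 4, 6}, so the value is 5.
Cell (3,3): row 3 already has {1, 2, 4, 5, 6} → 3.
For row 2, column 5: row 2 already has {1, 2, 3, 4, 6}; that leaves 5.
For row 6, column 3: row 6 already has {1, 2, 3, 4, 6}; that leaves 5.

k = 5, y = 5, n = 5, p = 3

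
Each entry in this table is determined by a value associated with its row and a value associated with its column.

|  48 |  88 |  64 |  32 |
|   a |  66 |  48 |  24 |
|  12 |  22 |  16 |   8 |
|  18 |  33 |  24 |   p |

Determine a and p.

Each row is a constant multiple of every other row — this is a multiplication table with the headers hidden.
Row 2 is 66/88 = 3/4 times row 1, so its entry in column 1 is 48 × 3/4 = 36.
Row 4 is 33/88 = 3/8 times row 1, so its entry in column 4 is 32 × 3/8 = 12.

a = 36, p = 12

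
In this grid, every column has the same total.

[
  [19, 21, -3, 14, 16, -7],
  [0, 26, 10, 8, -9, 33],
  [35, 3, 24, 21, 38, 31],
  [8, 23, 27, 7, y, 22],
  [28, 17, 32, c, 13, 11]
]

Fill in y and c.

Column 1 sums to 90 and so does column 3; that's the common total.
In column 5 the known cells total 58, leaving 90 − 58 = 32.
In column 4 the known cells total 50, leaving 90 − 50 = 40.

y = 32, c = 40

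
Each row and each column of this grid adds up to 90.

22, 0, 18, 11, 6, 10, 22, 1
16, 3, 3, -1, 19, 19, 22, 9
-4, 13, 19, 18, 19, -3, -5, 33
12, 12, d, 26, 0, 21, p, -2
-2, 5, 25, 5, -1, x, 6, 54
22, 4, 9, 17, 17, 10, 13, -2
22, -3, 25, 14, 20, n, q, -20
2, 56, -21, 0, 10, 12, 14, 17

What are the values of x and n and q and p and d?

Row 5: -2 + 5 + 25 + 5 − 1 + 6 + 54 = 92, so its missing entry is 90 − 92 = -2.
Column 6: 10 + 19 − 3 + 21 − 2 + 10 + 12 = 67, so its missing entry is 90 − 67 = 23.
Row 7: 22 − 3 + 25 + 14 + 20 + 23 − 20 = 81, so its missing entry is 90 − 81 = 9.
Column 7: 22 + 22 − 5 + 6 + 13 + 9 + 14 = 81, so its missing entry is 90 − 81 = 9.
Row 4: 12 + 12 + 26 + 0 + 21 + 9 − 2 = 78, so its missing entry is 90 − 78 = 12.

x = -2, n = 23, q = 9, p = 9, d = 12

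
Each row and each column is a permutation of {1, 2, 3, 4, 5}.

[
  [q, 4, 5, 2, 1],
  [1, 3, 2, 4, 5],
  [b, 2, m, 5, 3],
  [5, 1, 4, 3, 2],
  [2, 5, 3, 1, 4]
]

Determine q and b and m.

q = 3, b = 4, m = 1

At (row 3, col 3): column 3 already has {2, 3, 4, 5}, so the value is 1.
At (row 3, col 1): row 3 already has {1, 2, 3, 5}, so the value is 4.
Cell (1,1): row 1 already has {1, 2, 4, 5} → 3.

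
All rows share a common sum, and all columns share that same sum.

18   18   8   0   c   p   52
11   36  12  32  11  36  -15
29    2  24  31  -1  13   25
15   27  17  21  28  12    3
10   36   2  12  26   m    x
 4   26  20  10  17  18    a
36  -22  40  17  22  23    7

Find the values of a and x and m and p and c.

a = 28, x = 23, m = 14, p = 7, c = 20

Rows 2 and 3 both sum to 123, so that's the common total.
The known cells in column 5 total 103, leaving 123 − 103 = 20 for the blank.
The known cells in row 6 total 95, leaving 123 − 95 = 28 for the blank.
The known cells in column 7 total 100, leaving 123 − 100 = 23 for the blank.
The known cells in row 5 total 109, leaving 123 − 109 = 14 for the blank.
The known cells in row 1 total 116, leaving 123 − 116 = 7 for the blank.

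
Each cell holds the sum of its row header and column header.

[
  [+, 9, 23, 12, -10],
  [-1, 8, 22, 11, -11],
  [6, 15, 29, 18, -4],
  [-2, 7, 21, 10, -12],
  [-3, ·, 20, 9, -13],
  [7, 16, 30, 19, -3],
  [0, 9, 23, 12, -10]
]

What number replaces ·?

-3 + 9 = 6.

6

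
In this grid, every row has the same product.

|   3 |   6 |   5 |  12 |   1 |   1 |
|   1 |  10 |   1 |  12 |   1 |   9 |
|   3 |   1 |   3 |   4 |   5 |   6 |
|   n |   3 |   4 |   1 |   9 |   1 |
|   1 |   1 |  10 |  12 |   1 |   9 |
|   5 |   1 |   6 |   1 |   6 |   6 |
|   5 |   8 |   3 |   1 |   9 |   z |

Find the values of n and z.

n = 10, z = 1

Rows 3 and 6 each multiply to 1080, so every row has product 1080.
Row 4: 3×4×1×9×1 = 108, so the missing entry is 1080 ÷ 108 = 10.
Row 7: 5×8×3×1×9 = 1080, so the missing entry is 1080 ÷ 1080 = 1.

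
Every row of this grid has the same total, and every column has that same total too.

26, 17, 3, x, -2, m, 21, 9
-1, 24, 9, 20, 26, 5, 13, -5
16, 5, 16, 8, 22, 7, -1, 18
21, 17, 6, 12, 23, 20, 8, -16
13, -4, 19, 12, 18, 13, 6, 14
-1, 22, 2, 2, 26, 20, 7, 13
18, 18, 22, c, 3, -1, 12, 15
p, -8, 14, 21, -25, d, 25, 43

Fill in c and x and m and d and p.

Rows 2 and 3 both sum to 91, so that's the common total.
Column 1: 26 − 1 + 16 + 21 + 13 − 1 + 18 = 92, so its missing entry is 91 − 92 = -1.
Row 8: -1 − 8 + 14 + 21 − 25 + 25 + 43 = 69, so its missing entry is 91 − 69 = 22.
Column 6: 5 + 7 + 20 + 13 + 20 − 1 + 22 = 86, so its missing entry is 91 − 86 = 5.
Row 1: 26 + 17 + 3 − 2 + 5 + 21 + 9 = 79, so its missing entry is 91 − 79 = 12.
Row 7: 18 + 18 + 22 + 3 − 1 + 12 + 15 = 87, so its missing entry is 91 − 87 = 4.

c = 4, x = 12, m = 5, d = 22, p = -1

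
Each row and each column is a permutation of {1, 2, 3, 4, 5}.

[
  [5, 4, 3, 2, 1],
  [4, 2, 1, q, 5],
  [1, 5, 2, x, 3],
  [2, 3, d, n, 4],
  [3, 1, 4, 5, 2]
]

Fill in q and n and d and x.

Cell (3,4): row 3 already has {1, 2, 3, 5} → 4.
At (row 4, col 3): column 3 already has {1, 2, 3, 4}, so the value is 5.
Cell (4,4): row 4 already has {2, 3, 4, 5} → 1.
At (row 2, col 4): row 2 already has {1, 2, 4, 5}, so the value is 3.

q = 3, n = 1, d = 5, x = 4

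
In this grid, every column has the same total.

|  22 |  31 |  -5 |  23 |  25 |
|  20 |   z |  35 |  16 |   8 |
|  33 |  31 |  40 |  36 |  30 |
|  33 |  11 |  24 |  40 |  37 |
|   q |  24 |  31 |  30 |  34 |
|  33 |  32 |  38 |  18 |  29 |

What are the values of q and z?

q = 22, z = 34

Column 3 sums to 163 and so does column 5; that's the common total.
In column 1 the known cells total 141, leaving 163 − 141 = 22.
In column 2 the known cells total 129, leaving 163 − 129 = 34.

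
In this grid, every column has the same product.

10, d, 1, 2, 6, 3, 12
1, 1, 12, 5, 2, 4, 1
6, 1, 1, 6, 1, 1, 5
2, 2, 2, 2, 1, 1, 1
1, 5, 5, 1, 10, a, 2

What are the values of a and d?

Columns 1 and 3 each multiply to 120, so every column has product 120.
Column 6: 3×4×1×1 = 12, so the missing entry is 120 ÷ 12 = 10.
Column 2: 1×1×2×5 = 10, so the missing entry is 120 ÷ 10 = 12.

a = 10, d = 12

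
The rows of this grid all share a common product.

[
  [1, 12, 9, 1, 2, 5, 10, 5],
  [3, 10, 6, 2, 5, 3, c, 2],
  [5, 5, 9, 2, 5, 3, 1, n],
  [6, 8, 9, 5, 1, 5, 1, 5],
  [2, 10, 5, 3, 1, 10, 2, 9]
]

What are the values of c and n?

c = 5, n = 8

Rows 4 and 5 each multiply to 54000, so every row has product 54000.
Row 2: 3×10×6×2×5×3×2 = 10800, so the missing entry is 54000 ÷ 10800 = 5.
Row 3: 5×5×9×2×5×3×1 = 6750, so the missing entry is 54000 ÷ 6750 = 8.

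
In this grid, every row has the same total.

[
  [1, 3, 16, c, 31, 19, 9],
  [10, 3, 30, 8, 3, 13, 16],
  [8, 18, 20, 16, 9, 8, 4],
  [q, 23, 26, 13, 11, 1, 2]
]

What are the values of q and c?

q = 7, c = 4

The complete rows each total 83.
Row 4 is missing 83 − 76 = 7 (since 23 + 26 + 13 + 11 + 1 + 2 = 76).
Row 1 is missing 83 − 79 = 4 (since 1 + 3 + 16 + 31 + 19 + 9 = 79).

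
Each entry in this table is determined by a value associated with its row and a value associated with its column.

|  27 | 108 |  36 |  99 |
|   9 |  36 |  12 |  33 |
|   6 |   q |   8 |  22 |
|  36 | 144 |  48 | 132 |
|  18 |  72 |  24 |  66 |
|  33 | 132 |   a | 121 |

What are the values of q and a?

Each row is a constant multiple of every other row — this is a multiplication table with the headers hidden.
Row 3 is 6/27 = 2/9 times row 1, so its entry in column 2 is 108 × 2/9 = 24.
Row 6 is 33/27 = 11/9 times row 1, so its entry in column 3 is 36 × 11/9 = 44.

q = 24, a = 44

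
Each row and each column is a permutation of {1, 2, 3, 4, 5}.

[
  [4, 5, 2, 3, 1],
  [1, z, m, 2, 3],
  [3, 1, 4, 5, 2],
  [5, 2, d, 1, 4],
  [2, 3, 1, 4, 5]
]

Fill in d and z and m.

For row 2, column 2: column 2 already has {1, 2, 3, 5}; that leaves 4.
At (row 2, col 3): row 2 already has {1, 2, 3, 4}, so the value is 5.
Cell (4,3): row 4 already has {1, 2, 4, 5} → 3.

d = 3, z = 4, m = 5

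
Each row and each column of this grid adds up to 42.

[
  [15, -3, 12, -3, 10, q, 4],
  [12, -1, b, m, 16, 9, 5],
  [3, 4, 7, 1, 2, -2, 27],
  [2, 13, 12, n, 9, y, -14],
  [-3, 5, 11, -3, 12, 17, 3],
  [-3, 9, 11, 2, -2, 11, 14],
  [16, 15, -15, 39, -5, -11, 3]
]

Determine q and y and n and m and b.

q = 7, y = 11, n = 9, m = -3, b = 4

The known cells in column 3 total 38, leaving 42 − 38 = 4 for the blank.
The known cells in row 1 total 35, leaving 42 − 35 = 7 for the blank.
The known cells in row 2 total 45, leaving 42 − 45 = -3 for the blank.
The known cells in column 4 total 33, leaving 42 − 33 = 9 for the blank.
The known cells in row 4 total 31, leaving 42 − 31 = 11 for the blank.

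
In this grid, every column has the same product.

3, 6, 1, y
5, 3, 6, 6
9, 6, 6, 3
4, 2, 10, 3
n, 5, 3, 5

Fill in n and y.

n = 2, y = 4

Columns 2 and 3 each multiply to 1080, so every column has product 1080.
Column 1: 3×5×9×4 = 540, so the missing entry is 1080 ÷ 540 = 2.
Column 4: 6×3×3×5 = 270, so the missing entry is 1080 ÷ 270 = 4.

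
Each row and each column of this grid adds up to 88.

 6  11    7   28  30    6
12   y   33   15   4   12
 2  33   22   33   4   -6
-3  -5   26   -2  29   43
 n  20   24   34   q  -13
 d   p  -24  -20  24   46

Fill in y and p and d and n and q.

y = 12, p = 17, d = 45, n = 26, q = -3

Column 5: 30 + 4 + 4 + 29 + 24 = 91, so its missing entry is 88 − 91 = -3.
Row 5: 20 + 24 + 34 − 3 − 13 = 62, so its missing entry is 88 − 62 = 26.
Row 2: 12 + 33 + 15 + 4 + 12 = 76, so its missing entry is 88 − 76 = 12.
Column 2: 11 + 12 + 33 − 5 + 20 = 71, so its missing entry is 88 − 71 = 17.
Row 6: 17 − 24 − 20 + 24 + 46 = 43, so its missing entry is 88 − 43 = 45.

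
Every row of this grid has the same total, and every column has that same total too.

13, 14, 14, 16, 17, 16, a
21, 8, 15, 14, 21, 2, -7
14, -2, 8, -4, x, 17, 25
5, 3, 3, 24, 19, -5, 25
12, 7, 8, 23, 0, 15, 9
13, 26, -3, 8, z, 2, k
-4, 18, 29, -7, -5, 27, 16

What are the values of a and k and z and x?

a = -16, k = 22, z = 6, x = 16

Rows 2 and 4 both sum to 74, so that's the common total.
Row 3: 14 − 2 + 8 − 4 + 17 + 25 = 58, so its missing entry is 74 − 58 = 16.
Column 5: 17 + 21 + 16 + 19 + 0 − 5 = 68, so its missing entry is 74 − 68 = 6.
Row 6: 13 + 26 − 3 + 8 + 6 + 2 = 52, so its missing entry is 74 − 52 = 22.
Row 1: 13 + 14 + 14 + 16 + 17 + 16 = 90, so its missing entry is 74 − 90 = -16.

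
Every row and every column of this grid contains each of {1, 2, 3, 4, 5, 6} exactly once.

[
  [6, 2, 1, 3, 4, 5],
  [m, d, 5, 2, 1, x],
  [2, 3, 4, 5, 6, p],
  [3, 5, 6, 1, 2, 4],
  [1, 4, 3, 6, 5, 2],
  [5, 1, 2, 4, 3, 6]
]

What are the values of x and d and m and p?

At (row 2, col 1): column 1 already has {1, 2, 3, 5, 6}, so the value is 4.
For row 2, column 2: column 2 already has {1, 2, 3, 4, 5}; that leaves 6.
For row 3, column 6: row 3 already has {2, 3, 4, 5, 6}; that leaves 1.
At (row 2, col 6): row 2 already has {1, 2, 4, 5, 6}, so the value is 3.

x = 3, d = 6, m = 4, p = 1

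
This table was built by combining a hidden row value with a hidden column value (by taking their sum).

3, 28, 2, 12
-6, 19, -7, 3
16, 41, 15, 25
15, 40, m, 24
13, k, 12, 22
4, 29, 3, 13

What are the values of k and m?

k = 38, m = 14

The difference between any two rows is the same in every column — this is an addition table with the headers hidden.
Row 5 minus row 1 is 13 − 3 = 10, so its entry in column 2 is 28 + 10 = 38.
Row 4 minus row 1 is 15 − 3 = 12, so its entry in column 3 is 2 + 12 = 14.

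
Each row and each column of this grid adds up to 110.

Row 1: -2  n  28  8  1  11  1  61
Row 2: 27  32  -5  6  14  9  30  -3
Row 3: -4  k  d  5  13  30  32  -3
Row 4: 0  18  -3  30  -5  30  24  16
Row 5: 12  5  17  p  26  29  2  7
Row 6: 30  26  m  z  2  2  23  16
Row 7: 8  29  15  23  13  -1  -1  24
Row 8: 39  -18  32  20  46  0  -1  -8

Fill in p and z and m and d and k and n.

The known cells in row 1 total 108, leaving 110 − 108 = 2 for the blank.
The known cells in column 2 total 94, leaving 110 − 94 = 16 for the blank.
The known cells in row 5 total 98, leaving 110 − 98 = 12 for the blank.
The known cells in row 3 total 89, leaving 110 − 89 = 21 for the blank.
The known cells in column 4 total 104, leaving 110 − 104 = 6 for the blank.
The known cells in row 6 total 105, leaving 110 − 105 = 5 for the blank.

p = 12, z = 6, m = 5, d = 21, k = 16, n = 2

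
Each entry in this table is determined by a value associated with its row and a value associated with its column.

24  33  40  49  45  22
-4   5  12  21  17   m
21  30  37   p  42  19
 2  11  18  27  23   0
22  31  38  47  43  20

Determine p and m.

The difference between any two rows is the same in every column — this is an addition table with the headers hidden.
Row 3 minus row 1 is 42 − 45 = -3, so its entry in column 4 is 49 + (-3) = 46.
Row 2 minus row 1 is 17 − 45 = -28, so its entry in column 6 is 22 + (-28) = -6.

p = 46, m = -6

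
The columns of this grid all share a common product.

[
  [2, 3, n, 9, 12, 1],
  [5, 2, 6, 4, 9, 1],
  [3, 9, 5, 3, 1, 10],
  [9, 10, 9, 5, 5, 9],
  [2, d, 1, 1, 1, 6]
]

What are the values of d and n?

d = 1, n = 2

Columns 1 and 5 each multiply to 540, so every column has product 540.
Column 2: 3×2×9×10 = 540, so the missing entry is 540 ÷ 540 = 1.
Column 3: 6×5×9×1 = 270, so the missing entry is 540 ÷ 270 = 2.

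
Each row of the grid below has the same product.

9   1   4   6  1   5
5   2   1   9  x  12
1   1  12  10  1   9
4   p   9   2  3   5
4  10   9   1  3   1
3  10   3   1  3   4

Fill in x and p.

Rows 3 and 5 each multiply to 1080, so every row has product 1080.
Row 2: 5×2×1×9×12 = 1080, so the missing entry is 1080 ÷ 1080 = 1.
Row 4: 4×9×2×3×5 = 1080, so the missing entry is 1080 ÷ 1080 = 1.

x = 1, p = 1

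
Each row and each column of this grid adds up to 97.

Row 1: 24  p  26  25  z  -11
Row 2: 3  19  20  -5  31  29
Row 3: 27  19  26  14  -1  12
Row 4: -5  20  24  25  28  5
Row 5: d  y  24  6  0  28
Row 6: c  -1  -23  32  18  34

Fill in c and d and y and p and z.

The known cells in column 5 total 76, leaving 97 − 76 = 21 for the blank.
The known cells in row 1 total 85, leaving 97 − 85 = 12 for the blank.
The known cells in row 6 total 60, leaving 97 − 60 = 37 for the blank.
The known cells in column 1 total 86, leaving 97 − 86 = 11 for the blank.
The known cells in row 5 total 69, leaving 97 − 69 = 28 for the blank.

c = 37, d = 11, y = 28, p = 12, z = 21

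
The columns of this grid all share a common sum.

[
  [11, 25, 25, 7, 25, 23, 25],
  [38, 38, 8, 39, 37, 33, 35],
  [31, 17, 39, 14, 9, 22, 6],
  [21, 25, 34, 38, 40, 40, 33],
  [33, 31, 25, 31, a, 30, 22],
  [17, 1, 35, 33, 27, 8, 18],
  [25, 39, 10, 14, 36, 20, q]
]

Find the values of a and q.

Columns 2 and 6 both add up to 176, so every column sums to 176.
Column 5: 25 + 37 + 9 + 40 + 27 + 36 = 174, so the missing entry is 176 − 174 = 2.
Column 7: 25 + 35 + 6 + 33 + 22 + 18 = 139, so the missing entry is 176 − 139 = 37.

a = 2, q = 37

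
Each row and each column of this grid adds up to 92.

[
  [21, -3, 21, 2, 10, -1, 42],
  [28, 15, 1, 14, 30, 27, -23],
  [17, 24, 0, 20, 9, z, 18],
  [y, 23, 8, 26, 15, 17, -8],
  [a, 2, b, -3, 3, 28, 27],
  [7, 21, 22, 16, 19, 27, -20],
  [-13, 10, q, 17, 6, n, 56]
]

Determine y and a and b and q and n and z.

y = 11, a = 21, b = 14, q = 26, n = -10, z = 4

Row 4 has 23 + 8 + 26 + 15 + 17 − 8 = 81; the blank must be 92 − 81 = 11.
Column 1 has 21 + 28 + 17 + 11 + 7 − 13 = 71; the blank must be 92 − 71 = 21.
Row 5 has 21 + 2 − 3 + 3 + 28 + 27 = 78; the blank must be 92 − 78 = 14.
Column 3 has 21 + 1 + 0 + 8 + 14 + 22 = 66; the blank must be 92 − 66 = 26.
Row 7 has -13 + 10 + 26 + 17 + 6 + 56 = 102; the blank must be 92 − 102 = -10.
Row 3 has 17 + 24 + 0 + 20 + 9 + 18 = 88; the blank must be 92 − 88 = 4.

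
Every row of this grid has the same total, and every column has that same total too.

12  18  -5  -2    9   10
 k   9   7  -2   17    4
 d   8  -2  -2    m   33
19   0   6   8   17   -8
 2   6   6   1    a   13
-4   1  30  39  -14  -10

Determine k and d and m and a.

Rows 1 and 4 both sum to 42, so that's the common total.
Row 2: 9 + 7 − 2 + 17 + 4 = 35, so its missing entry is 42 − 35 = 7.
Column 1: 12 + 7 + 19 + 2 − 4 = 36, so its missing entry is 42 − 36 = 6.
Row 3: 6 + 8 − 2 − 2 + 33 = 43, so its missing entry is 42 − 43 = -1.
Row 5: 2 + 6 + 6 + 1 + 13 = 28, so its missing entry is 42 − 28 = 14.

k = 7, d = 6, m = -1, a = 14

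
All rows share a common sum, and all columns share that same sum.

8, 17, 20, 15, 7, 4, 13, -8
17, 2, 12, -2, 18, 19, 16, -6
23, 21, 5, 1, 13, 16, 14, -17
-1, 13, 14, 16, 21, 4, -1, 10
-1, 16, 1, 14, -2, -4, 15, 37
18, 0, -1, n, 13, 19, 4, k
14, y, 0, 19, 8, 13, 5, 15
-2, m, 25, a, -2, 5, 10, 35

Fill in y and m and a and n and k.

Rows 1 and 2 both sum to 76, so that's the common total.
The known cells in row 7 total 74, leaving 76 − 74 = 2 for the blank.
The known cells in column 2 total 71, leaving 76 − 71 = 5 for the blank.
The known cells in column 8 total 66, leaving 76 − 66 = 10 for the blank.
The known cells in row 8 total 76, leaving 76 − 76 = 0 for the blank.
The known cells in row 6 total 63, leaving 76 − 63 = 13 for the blank.

y = 2, m = 5, a = 0, n = 13, k = 10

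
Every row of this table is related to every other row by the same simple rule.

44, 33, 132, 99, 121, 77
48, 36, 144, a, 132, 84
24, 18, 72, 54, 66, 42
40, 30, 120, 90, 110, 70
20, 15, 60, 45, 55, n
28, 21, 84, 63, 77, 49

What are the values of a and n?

Each row is a constant multiple of every other row — this is a multiplication table with the headers hidden.
Row 2 is 144/132 = 12/11 times row 1, so its entry in column 4 is 99 × 12/11 = 108.
Row 5 is 60/132 = 5/11 times row 1, so its entry in column 6 is 77 × 5/11 = 35.

a = 108, n = 35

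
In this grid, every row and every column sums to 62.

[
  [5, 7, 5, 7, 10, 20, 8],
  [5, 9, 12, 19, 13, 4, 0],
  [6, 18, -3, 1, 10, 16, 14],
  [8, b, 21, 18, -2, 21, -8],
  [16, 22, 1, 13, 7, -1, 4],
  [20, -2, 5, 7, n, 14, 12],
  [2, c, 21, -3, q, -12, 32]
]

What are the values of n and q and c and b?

n = 6, q = 18, c = 4, b = 4

Row 4: 8 + 21 + 18 − 2 + 21 − 8 = 58, so its missing entry is 62 − 58 = 4.
Column 2: 7 + 9 + 18 + 4 + 22 − 2 = 58, so its missing entry is 62 − 58 = 4.
Row 6: 20 − 2 + 5 + 7 + 14 + 12 = 56, so its missing entry is 62 − 56 = 6.
Row 7: 2 + 4 + 21 − 3 − 12 + 32 = 44, so its missing entry is 62 − 44 = 18.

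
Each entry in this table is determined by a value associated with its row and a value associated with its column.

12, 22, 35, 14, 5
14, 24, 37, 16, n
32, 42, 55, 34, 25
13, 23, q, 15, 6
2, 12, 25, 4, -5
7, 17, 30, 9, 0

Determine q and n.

q = 36, n = 7

The difference between any two rows is the same in every column — this is an addition table with the headers hidden.
Row 4 minus row 1 is 23 − 22 = 1, so its entry in column 3 is 35 + 1 = 36.
Row 2 minus row 1 is 24 − 22 = 2, so its entry in column 5 is 5 + 2 = 7.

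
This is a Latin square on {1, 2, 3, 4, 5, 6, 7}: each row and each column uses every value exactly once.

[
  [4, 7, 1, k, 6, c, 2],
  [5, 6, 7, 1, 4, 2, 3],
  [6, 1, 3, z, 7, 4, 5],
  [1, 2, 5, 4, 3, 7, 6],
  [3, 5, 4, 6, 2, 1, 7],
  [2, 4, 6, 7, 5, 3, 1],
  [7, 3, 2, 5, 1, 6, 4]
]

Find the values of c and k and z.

c = 5, k = 3, z = 2

At (row 3, col 4): row 3 already has {1, 3, 4, 5, 6, 7}, so the value is 2.
At (row 1, col 4): column 4 already has {1, 2, 4, 5, 6, 7}, so the value is 3.
For row 1, column 6: row 1 already has {1, 2, 3, 4, 6, 7}; that leaves 5.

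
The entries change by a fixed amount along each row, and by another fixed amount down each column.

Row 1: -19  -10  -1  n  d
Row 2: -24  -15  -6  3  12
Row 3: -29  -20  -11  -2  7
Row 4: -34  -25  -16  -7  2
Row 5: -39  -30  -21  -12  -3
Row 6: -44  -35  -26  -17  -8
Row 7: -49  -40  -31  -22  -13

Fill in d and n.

Along each row the entries change by 9 per step; down each column they change by -5.
Row 1: from -19 at column 1, stepping by 9 to column 5 gives 17.
Row 1: from -19 at column 1, stepping by 9 to column 4 gives 8.

d = 17, n = 8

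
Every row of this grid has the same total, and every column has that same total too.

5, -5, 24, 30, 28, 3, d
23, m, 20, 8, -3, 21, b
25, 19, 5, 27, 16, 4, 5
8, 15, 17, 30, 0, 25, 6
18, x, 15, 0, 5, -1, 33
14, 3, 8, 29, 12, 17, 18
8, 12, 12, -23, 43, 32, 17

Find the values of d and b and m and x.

d = 16, b = 6, m = 26, x = 31

Rows 3 and 4 both sum to 101, so that's the common total.
Row 5 has 18 + 15 + 0 + 5 − 1 + 33 = 70; the blank must be 101 − 70 = 31.
Column 2 has -5 + 19 + 15 + 31 + 3 + 12 = 75; the blank must be 101 − 75 = 26.
Row 2 has 23 + 26 + 20 + 8 − 3 + 21 = 95; the blank must be 101 − 95 = 6.
Row 1 has 5 − 5 + 24 + 30 + 28 + 3 = 85; the blank must be 101 − 85 = 16.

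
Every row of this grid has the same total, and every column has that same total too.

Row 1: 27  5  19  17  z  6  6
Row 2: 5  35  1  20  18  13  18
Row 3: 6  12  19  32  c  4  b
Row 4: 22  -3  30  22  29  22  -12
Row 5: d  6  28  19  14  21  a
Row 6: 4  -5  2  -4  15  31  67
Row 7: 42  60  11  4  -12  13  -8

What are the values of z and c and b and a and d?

z = 30, c = 16, b = 21, a = 18, d = 4

Rows 2 and 4 both sum to 110, so that's the common total.
Column 1: 27 + 5 + 6 + 22 + 4 + 42 = 106, so its missing entry is 110 − 106 = 4.
Row 1: 27 + 5 + 19 + 17 + 6 + 6 = 80, so its missing entry is 110 − 80 = 30.
Column 5: 30 + 18 + 29 + 14 + 15 − 12 = 94, so its missing entry is 110 − 94 = 16.
Row 5: 4 + 6 + 28 + 19 + 14 + 21 = 92, so its missing entry is 110 − 92 = 18.
Row 3: 6 + 12 + 19 + 32 + 16 + 4 = 89, so its missing entry is 110 − 89 = 21.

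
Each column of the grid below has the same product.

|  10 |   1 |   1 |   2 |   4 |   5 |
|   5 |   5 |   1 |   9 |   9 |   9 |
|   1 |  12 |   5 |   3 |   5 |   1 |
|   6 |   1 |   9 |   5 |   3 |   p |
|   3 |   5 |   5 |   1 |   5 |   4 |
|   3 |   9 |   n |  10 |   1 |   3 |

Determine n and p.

n = 12, p = 5

Columns 2 and 4 each multiply to 2700, so every column has product 2700.
Column 3: 1×1×5×9×5 = 225, so the missing entry is 2700 ÷ 225 = 12.
Column 6: 5×9×1×4×3 = 540, so the missing entry is 2700 ÷ 540 = 5.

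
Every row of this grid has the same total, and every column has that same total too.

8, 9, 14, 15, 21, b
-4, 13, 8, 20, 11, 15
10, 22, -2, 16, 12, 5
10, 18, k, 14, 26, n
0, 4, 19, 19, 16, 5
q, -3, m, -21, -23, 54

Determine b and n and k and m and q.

Rows 2 and 3 both sum to 63, so that's the common total.
Column 1: 8 − 4 + 10 + 10 + 0 = 24, so its missing entry is 63 − 24 = 39.
Row 1: 8 + 9 + 14 + 15 + 21 = 67, so its missing entry is 63 − 67 = -4.
Column 6: -4 + 15 + 5 + 5 + 54 = 75, so its missing entry is 63 − 75 = -12.
Row 4: 10 + 18 + 14 + 26 − 12 = 56, so its missing entry is 63 − 56 = 7.
Row 6: 39 − 3 − 21 − 23 + 54 = 46, so its missing entry is 63 − 46 = 17.

b = -4, n = -12, k = 7, m = 17, q = 39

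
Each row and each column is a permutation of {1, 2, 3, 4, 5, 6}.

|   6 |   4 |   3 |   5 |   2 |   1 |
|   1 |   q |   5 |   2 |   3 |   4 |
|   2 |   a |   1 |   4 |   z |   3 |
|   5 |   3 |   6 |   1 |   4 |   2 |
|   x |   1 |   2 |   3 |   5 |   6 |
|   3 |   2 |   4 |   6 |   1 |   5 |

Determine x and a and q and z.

Cell (2,2): row 2 already has {1, 2, 3, 4, 5} → 6.
At (row 3, col 5): column 5 already has {1, 2, 3, 4, 5}, so the value is 6.
For row 5, column 1: row 5 already has {1, 2, 3, 5, 6}; that leaves 4.
At (row 3, col 2): row 3 already has {1, 2, 3, 4, 6}, so the value is 5.

x = 4, a = 5, q = 6, z = 6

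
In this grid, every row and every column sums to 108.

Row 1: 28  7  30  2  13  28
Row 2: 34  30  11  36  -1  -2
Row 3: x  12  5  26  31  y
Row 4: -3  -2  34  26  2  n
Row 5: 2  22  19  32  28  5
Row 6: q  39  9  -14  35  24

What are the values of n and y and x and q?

The known cells in row 6 total 93, leaving 108 − 93 = 15 for the blank.
The known cells in column 1 total 76, leaving 108 − 76 = 32 for the blank.
The known cells in row 3 total 106, leaving 108 − 106 = 2 for the blank.
The known cells in row 4 total 57, leaving 108 − 57 = 51 for the blank.

n = 51, y = 2, x = 32, q = 15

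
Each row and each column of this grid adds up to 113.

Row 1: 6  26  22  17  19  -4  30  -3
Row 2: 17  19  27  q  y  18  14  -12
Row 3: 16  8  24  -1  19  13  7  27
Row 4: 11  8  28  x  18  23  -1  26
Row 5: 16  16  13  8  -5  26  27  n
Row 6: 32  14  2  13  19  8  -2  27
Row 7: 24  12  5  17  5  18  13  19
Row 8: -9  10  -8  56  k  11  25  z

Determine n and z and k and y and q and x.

The known cells in row 4 total 113, leaving 113 − 113 = 0 for the blank.
The known cells in column 4 total 110, leaving 113 − 110 = 3 for the blank.
The known cells in row 2 total 86, leaving 113 − 86 = 27 for the blank.
The known cells in column 5 total 102, leaving 113 − 102 = 11 for the blank.
The known cells in row 8 total 96, leaving 113 − 96 = 17 for the blank.
The known cells in row 5 total 101, leaving 113 − 101 = 12 for the blank.

n = 12, z = 17, k = 11, y = 27, q = 3, x = 0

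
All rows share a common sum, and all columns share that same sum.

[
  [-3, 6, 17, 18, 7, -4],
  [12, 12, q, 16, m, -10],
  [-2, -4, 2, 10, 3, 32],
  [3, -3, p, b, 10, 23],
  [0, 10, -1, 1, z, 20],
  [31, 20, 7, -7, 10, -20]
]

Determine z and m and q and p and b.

Rows 1 and 3 both sum to 41, so that's the common total.
Row 5: 0 + 10 − 1 + 1 + 20 = 30, so its missing entry is 41 − 30 = 11.
Column 5: 7 + 3 + 10 + 11 + 10 = 41, so its missing entry is 41 − 41 = 0.
Row 2: 12 + 12 + 16 + 0 − 10 = 30, so its missing entry is 41 − 30 = 11.
Column 4: 18 + 16 + 10 + 1 − 7 = 38, so its missing entry is 41 − 38 = 3.
Row 4: 3 − 3 + 3 + 10 + 23 = 36, so its missing entry is 41 − 36 = 5.

z = 11, m = 0, q = 11, p = 5, b = 3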